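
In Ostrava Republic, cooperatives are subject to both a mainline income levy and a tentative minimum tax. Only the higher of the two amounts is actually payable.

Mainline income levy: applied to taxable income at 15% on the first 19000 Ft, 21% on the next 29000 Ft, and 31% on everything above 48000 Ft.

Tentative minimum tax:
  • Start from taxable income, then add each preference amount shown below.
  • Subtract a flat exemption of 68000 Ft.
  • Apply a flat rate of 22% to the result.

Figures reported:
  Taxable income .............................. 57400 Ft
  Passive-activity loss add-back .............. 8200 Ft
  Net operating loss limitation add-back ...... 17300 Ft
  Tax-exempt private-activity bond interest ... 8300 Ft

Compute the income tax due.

11854 Ft

Mainline income levy:
  19000 Ft × 15% = 2850 Ft
  29000 Ft × 21% = 6090 Ft
  9400 Ft × 31% = 2914 Ft
  → 11854 Ft

Tentative minimum tax:
  Adjusted income: 57400 Ft + 8200 Ft + 17300 Ft + 8300 Ft = 91200 Ft
  Less exemption 68000 Ft → base 23200 Ft
  23200 Ft × 22% = 5104 Ft

11854 Ft > 5104 Ft, so the mainline income levy governs.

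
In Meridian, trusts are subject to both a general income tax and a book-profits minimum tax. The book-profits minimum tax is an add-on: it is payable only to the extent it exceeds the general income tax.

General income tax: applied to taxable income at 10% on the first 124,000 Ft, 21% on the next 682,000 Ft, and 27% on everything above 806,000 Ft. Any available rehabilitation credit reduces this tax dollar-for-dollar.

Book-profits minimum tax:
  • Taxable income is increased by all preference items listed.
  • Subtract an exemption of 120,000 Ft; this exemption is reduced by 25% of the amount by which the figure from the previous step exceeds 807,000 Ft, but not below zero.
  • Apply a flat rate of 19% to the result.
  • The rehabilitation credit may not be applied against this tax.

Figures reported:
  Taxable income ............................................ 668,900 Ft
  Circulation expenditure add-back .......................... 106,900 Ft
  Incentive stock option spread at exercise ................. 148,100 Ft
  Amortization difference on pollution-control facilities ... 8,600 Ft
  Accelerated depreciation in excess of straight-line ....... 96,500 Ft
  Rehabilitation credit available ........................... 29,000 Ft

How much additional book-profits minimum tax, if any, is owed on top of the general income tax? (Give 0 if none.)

General income tax:
  124,000 Ft × 10% = 12,400 Ft
  544,900 Ft × 21% = 114,429 Ft
  → 126,829 Ft
  Less rehabilitation credit 29,000 Ft → 97,829 Ft

Book-profits minimum tax:
  Adjusted income: 668,900 Ft + 106,900 Ft + 148,100 Ft + 8,600 Ft + 96,500 Ft = 1,029,000 Ft
  Exemption: 120,000 Ft − 25% × (1,029,000 Ft − 807,000 Ft) = 120,000 Ft − 55,500 Ft = 64,500 Ft
  Base: 1,029,000 Ft − 64,500 Ft = 964,500 Ft
  964,500 Ft × 19% = 183,255 Ft

Excess of book-profits minimum tax over general income tax: 183,255 Ft − 97,829 Ft = 85,426 Ft.

85,426 Ft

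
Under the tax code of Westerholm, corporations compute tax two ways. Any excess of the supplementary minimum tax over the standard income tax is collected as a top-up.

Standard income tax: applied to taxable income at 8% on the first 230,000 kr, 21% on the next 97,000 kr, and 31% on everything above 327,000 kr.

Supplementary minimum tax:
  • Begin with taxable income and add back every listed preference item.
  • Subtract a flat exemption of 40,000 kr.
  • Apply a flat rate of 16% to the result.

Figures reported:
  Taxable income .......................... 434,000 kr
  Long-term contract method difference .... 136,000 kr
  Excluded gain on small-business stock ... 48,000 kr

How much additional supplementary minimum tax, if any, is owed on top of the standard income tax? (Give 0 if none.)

20,540 kr

Standard income tax:
  230,000 kr × 8% = 18,400 kr
  97,000 kr × 21% = 20,370 kr
  107,000 kr × 31% = 33,170 kr
  → 71,940 kr

Supplementary minimum tax:
  Adjusted income: 434,000 kr + 136,000 kr + 48,000 kr = 618,000 kr
  Less exemption 40,000 kr → base 578,000 kr
  578,000 kr × 16% = 92,480 kr

Excess of supplementary minimum tax over standard income tax: 92,480 kr − 71,940 kr = 20,540 kr.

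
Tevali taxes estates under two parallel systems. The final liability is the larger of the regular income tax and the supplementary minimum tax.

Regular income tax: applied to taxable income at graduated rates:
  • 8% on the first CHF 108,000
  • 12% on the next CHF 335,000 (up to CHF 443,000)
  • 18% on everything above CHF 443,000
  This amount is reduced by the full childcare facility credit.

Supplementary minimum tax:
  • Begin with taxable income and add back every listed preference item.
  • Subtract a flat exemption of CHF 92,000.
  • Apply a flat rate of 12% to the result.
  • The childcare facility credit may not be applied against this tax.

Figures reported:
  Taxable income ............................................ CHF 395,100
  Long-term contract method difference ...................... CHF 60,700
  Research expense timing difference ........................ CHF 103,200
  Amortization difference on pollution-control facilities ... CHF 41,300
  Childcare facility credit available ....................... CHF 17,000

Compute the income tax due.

Regular income tax:
  CHF 108,000 × 8% = CHF 8,640
  CHF 287,100 × 12% = CHF 34,452
  → CHF 43,092
  Less childcare facility credit CHF 17,000 → CHF 26,092

Supplementary minimum tax:
  Adjusted income: CHF 395,100 + CHF 60,700 + CHF 103,200 + CHF 41,300 = CHF 600,300
  Less exemption CHF 92,000 → base CHF 508,300
  CHF 508,300 × 12% = CHF 60,996

CHF 60,996 > CHF 26,092, so the supplementary minimum tax is the binding amount.

CHF 60,996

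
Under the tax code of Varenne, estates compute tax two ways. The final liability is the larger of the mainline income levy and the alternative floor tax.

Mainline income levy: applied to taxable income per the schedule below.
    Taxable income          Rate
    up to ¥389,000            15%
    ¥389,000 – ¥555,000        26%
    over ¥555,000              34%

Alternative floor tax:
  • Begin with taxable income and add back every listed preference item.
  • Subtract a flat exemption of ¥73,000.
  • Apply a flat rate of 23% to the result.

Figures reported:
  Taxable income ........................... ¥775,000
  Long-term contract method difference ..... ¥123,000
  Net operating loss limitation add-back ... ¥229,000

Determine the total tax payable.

Mainline income levy:
  ¥389,000 × 15% = ¥58,350
  ¥166,000 × 26% = ¥43,160
  ¥220,000 × 34% = ¥74,800
  → ¥176,310

Alternative floor tax:
  Adjusted income: ¥775,000 + ¥123,000 + ¥229,000 = ¥1,127,000
  Less exemption ¥73,000 → base ¥1,054,000
  ¥1,054,000 × 23% = ¥242,420

¥242,420 > ¥176,310, so the alternative floor tax is the binding amount.

¥242,420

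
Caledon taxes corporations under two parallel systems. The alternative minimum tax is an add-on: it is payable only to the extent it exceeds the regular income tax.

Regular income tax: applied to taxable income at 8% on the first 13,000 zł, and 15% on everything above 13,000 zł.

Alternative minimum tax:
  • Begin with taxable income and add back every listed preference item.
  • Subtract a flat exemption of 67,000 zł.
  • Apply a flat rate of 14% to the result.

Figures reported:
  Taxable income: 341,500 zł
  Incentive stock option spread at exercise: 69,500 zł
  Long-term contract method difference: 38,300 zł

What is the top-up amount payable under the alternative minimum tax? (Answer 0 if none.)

Regular income tax:
  13,000 zł × 8% = 1,040 zł
  328,500 zł × 15% = 49,275 zł
  → 50,315 zł

Alternative minimum tax:
  Adjusted income: 341,500 zł + 69,500 zł + 38,300 zł = 449,300 zł
  Less exemption 67,000 zł → base 382,300 zł
  382,300 zł × 14% = 53,522 zł

Excess of alternative minimum tax over regular income tax: 53,522 zł − 50,315 zł = 3,207 zł.

3,207 zł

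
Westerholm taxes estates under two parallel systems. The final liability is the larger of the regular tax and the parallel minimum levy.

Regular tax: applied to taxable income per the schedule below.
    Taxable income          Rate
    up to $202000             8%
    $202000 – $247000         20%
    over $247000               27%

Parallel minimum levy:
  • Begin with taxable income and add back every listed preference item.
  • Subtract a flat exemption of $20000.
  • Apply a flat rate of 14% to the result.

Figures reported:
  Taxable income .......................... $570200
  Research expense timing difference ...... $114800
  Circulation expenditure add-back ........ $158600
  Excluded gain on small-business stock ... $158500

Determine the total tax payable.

Parallel minimum levy:
  Adjusted income: $570200 + $114800 + $158600 + $158500 = $1002100
  Less exemption $20000 → base $982100
  $982100 × 14% = $137494

Regular tax:
  $202000 × 8% = $16160
  $45000 × 20% = $9000
  $323200 × 27% = $87264
  → $112424

$137494 > $112424, so the parallel minimum levy is the binding amount.

$137494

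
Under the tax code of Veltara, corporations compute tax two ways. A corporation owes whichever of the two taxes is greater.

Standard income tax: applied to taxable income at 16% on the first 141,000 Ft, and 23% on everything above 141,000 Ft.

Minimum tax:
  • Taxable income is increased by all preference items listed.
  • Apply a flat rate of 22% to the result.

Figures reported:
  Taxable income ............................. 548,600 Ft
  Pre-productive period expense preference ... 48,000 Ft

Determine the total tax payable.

131,252 Ft

Standard income tax:
  141,000 Ft × 16% = 22,560 Ft
  407,600 Ft × 23% = 93,748 Ft
  → 116,308 Ft

Minimum tax:
  Adjusted income: 548,600 Ft + 48,000 Ft = 596,600 Ft
  596,600 Ft × 22% = 131,252 Ft

131,252 Ft > 116,308 Ft, so the minimum tax is the binding amount.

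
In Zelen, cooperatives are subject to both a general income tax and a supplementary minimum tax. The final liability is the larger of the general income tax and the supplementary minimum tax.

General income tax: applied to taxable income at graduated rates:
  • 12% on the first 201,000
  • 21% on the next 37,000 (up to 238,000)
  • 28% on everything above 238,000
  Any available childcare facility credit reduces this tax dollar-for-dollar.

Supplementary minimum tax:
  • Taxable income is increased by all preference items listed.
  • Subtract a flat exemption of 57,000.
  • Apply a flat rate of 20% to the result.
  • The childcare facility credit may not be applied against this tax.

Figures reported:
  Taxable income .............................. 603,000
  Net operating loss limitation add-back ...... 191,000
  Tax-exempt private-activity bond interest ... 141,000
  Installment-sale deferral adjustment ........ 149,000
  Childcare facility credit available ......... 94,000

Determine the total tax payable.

General income tax:
  201,000 × 12% = 24,120
  37,000 × 21% = 7,770
  365,000 × 28% = 102,200
  → 134,090
  Less childcare facility credit 94,000 → 40,090

Supplementary minimum tax:
  Adjusted income: 603,000 + 191,000 + 141,000 + 149,000 = 1,084,000
  Less exemption 57,000 → base 1,027,000
  1,027,000 × 20% = 205,400

205,400 > 40,090, so the supplementary minimum tax is the binding amount.

205,400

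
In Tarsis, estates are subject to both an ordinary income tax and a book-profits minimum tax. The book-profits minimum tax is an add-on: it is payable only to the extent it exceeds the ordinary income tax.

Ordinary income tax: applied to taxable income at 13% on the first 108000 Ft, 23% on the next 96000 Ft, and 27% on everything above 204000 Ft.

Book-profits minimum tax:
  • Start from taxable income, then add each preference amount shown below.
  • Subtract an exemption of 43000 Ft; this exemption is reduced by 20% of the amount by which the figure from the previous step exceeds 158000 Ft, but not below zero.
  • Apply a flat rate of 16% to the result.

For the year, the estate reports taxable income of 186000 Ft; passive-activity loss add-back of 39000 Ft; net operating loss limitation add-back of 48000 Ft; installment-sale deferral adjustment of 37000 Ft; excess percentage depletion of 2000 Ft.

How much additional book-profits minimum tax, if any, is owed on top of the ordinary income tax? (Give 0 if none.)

Ordinary income tax:
  108000 Ft × 13% = 14040 Ft
  78000 Ft × 23% = 17940 Ft
  → 31980 Ft

Book-profits minimum tax:
  Adjusted income: 186000 Ft + 39000 Ft + 48000 Ft + 37000 Ft + 2000 Ft = 312000 Ft
  Exemption: 43000 Ft − 20% × (312000 Ft − 158000 Ft) = 43000 Ft − 30800 Ft = 12200 Ft
  Base: 312000 Ft − 12200 Ft = 299800 Ft
  299800 Ft × 16% = 47968 Ft

Excess of book-profits minimum tax over ordinary income tax: 47968 Ft − 31980 Ft = 15988 Ft.

15988 Ft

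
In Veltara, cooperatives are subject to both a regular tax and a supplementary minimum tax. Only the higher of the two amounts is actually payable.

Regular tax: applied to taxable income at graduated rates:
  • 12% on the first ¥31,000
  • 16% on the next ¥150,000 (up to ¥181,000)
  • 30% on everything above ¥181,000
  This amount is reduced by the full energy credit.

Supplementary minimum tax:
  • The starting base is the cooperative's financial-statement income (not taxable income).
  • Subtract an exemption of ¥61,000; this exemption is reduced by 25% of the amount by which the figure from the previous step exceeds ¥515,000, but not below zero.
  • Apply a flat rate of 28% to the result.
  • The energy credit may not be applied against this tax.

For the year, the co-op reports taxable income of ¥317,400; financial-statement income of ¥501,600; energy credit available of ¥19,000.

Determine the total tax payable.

Supplementary minimum tax:
  Base (financial-statement income): ¥501,600
  Exemption: ¥501,600 ≤ ¥515,000, so full ¥61,000 applies
  Base: ¥501,600 − ¥61,000 = ¥440,600
  ¥440,600 × 28% = ¥123,368

Regular tax:
  ¥31,000 × 12% = ¥3,720
  ¥150,000 × 16% = ¥24,000
  ¥136,400 × 30% = ¥40,920
  → ¥68,640
  Less energy credit ¥19,000 → ¥49,640

¥123,368 > ¥49,640, so the supplementary minimum tax is the binding amount.

¥123,368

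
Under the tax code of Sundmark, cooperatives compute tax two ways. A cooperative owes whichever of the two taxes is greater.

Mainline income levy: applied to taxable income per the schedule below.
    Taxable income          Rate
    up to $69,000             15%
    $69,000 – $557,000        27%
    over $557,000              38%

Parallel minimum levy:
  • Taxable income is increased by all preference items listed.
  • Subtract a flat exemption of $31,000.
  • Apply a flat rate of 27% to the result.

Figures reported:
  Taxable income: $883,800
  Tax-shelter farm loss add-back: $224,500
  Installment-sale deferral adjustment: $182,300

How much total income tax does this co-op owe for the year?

$340,092

Mainline income levy:
  $69,000 × 15% = $10,350
  $488,000 × 27% = $131,760
  $326,800 × 38% = $124,184
  → $266,294

Parallel minimum levy:
  Adjusted income: $883,800 + $224,500 + $182,300 = $1,290,600
  Less exemption $31,000 → base $1,259,600
  $1,259,600 × 27% = $340,092

$340,092 > $266,294, so the parallel minimum levy is the binding amount.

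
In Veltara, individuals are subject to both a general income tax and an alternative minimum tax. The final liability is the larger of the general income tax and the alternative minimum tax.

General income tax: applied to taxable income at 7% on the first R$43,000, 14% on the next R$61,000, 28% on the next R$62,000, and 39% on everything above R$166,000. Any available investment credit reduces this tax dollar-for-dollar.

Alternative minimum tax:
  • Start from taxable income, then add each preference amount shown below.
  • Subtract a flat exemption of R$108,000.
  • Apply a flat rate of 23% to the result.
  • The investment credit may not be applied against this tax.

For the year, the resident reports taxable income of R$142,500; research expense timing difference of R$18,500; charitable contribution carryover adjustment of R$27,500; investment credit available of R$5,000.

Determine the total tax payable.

R$18,515

Alternative minimum tax:
  Adjusted income: R$142,500 + R$18,500 + R$27,500 = R$188,500
  Less exemption R$108,000 → base R$80,500
  R$80,500 × 23% = R$18,515

General income tax:
  R$43,000 × 7% = R$3,010
  R$61,000 × 14% = R$8,540
  R$38,500 × 28% = R$10,780
  → R$22,330
  Less investment credit R$5,000 → R$17,330

R$18,515 > R$17,330, so the alternative minimum tax is the binding amount.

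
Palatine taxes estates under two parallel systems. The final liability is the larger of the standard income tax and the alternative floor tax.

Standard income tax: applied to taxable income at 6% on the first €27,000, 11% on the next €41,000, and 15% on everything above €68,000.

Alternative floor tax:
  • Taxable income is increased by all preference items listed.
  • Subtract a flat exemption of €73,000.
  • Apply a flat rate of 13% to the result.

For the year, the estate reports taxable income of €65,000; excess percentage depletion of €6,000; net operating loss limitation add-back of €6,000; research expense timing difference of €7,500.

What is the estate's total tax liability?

Alternative floor tax:
  Adjusted income: €65,000 + €6,000 + €6,000 + €7,500 = €84,500
  Less exemption €73,000 → base €11,500
  €11,500 × 13% = €1,495

Standard income tax:
  €27,000 × 6% = €1,620
  €38,000 × 11% = €4,180
  → €5,800

€5,800 > €1,495, so the standard income tax governs.

€5,800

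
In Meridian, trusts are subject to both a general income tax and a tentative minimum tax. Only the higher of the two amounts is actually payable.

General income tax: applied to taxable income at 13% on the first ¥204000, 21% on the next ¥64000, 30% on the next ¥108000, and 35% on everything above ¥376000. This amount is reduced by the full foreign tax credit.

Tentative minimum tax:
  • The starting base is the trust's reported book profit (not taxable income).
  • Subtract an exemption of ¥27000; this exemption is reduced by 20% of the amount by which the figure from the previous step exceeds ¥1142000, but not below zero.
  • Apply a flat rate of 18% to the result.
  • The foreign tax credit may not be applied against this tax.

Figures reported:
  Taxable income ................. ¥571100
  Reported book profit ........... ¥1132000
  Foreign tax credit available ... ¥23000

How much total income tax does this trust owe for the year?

¥198900

Tentative minimum tax:
  Base (reported book profit): ¥1132000
  Exemption: ¥1132000 ≤ ¥1142000, so full ¥27000 applies
  Base: ¥1132000 − ¥27000 = ¥1105000
  ¥1105000 × 18% = ¥198900

General income tax:
  ¥204000 × 13% = ¥26520
  ¥64000 × 21% = ¥13440
  ¥108000 × 30% = ¥32400
  ¥195100 × 35% = ¥68285
  → ¥140645
  Less foreign tax credit ¥23000 → ¥117645

¥198900 > ¥117645, so the tentative minimum tax is the binding amount.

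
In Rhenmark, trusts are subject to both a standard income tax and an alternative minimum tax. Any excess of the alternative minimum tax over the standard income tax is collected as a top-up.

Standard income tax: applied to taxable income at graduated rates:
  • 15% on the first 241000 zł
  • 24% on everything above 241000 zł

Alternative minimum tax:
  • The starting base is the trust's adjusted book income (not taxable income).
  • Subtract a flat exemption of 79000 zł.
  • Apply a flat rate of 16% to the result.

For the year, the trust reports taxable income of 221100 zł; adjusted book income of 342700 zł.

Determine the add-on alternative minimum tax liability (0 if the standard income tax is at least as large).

Standard income tax:
  221100 zł × 15% = 33165 zł

Alternative minimum tax:
  Base (adjusted book income): 342700 zł
  Less exemption 79000 zł → base 263700 zł
  263700 zł × 16% = 42192 zł

Excess of alternative minimum tax over standard income tax: 42192 zł − 33165 zł = 9027 zł.

9027 zł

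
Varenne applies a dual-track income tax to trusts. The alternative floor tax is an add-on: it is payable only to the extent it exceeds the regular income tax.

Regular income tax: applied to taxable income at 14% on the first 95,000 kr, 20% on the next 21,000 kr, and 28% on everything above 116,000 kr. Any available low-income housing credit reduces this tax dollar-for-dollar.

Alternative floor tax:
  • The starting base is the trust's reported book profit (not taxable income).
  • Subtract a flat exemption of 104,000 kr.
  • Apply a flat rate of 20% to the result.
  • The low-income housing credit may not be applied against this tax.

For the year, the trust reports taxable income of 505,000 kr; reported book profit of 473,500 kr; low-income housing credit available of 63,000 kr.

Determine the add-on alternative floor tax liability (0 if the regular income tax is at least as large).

Regular income tax:
  95,000 kr × 14% = 13,300 kr
  21,000 kr × 20% = 4,200 kr
  389,000 kr × 28% = 108,920 kr
  → 126,420 kr
  Less low-income housing credit 63,000 kr → 63,420 kr

Alternative floor tax:
  Base (reported book profit): 473,500 kr
  Less exemption 104,000 kr → base 369,500 kr
  369,500 kr × 20% = 73,900 kr

Excess of alternative floor tax over regular income tax: 73,900 kr − 63,420 kr = 10,480 kr.

10,480 kr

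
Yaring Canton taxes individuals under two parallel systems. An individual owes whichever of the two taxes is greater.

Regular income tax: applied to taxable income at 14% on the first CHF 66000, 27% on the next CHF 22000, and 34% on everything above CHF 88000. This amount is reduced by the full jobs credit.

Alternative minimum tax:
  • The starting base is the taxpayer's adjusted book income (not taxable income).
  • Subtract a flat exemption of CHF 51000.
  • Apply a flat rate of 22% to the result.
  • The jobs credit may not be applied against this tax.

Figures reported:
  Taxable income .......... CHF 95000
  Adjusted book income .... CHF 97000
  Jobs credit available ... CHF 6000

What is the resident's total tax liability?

CHF 11560

Alternative minimum tax:
  Base (adjusted book income): CHF 97000
  Less exemption CHF 51000 → base CHF 46000
  CHF 46000 × 22% = CHF 10120

Regular income tax:
  CHF 66000 × 14% = CHF 9240
  CHF 22000 × 27% = CHF 5940
  CHF 7000 × 34% = CHF 2380
  → CHF 17560
  Less jobs credit CHF 6000 → CHF 11560

CHF 11560 > CHF 10120, so the regular income tax governs.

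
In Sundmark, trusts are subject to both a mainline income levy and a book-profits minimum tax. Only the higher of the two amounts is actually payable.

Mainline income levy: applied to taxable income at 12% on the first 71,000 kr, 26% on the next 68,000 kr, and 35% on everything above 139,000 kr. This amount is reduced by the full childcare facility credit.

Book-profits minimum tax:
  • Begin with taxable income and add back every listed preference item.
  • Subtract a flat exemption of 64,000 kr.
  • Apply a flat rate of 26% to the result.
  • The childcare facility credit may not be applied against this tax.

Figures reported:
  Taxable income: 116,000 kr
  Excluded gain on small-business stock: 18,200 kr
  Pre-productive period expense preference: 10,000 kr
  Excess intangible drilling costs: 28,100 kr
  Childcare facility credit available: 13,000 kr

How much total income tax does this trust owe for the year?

Mainline income levy:
  71,000 kr × 12% = 8,520 kr
  45,000 kr × 26% = 11,700 kr
  → 20,220 kr
  Less childcare facility credit 13,000 kr → 7,220 kr

Book-profits minimum tax:
  Adjusted income: 116,000 kr + 18,200 kr + 10,000 kr + 28,100 kr = 172,300 kr
  Less exemption 64,000 kr → base 108,300 kr
  108,300 kr × 26% = 28,158 kr

28,158 kr > 7,220 kr, so the book-profits minimum tax is the binding amount.

28,158 kr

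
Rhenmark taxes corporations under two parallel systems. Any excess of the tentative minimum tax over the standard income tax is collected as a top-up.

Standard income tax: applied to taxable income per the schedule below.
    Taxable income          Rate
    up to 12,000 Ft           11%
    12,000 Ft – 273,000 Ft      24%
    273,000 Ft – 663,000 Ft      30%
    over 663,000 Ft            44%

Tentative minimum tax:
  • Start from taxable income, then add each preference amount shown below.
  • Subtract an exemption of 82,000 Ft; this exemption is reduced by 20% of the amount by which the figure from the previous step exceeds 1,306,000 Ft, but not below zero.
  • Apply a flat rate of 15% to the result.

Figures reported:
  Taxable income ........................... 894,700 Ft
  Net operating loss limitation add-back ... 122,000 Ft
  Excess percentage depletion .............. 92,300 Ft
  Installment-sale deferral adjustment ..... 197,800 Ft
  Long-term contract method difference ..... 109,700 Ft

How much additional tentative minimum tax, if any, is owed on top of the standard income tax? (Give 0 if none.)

0 Ft

Standard income tax:
  12,000 Ft × 11% = 1,320 Ft
  261,000 Ft × 24% = 62,640 Ft
  390,000 Ft × 30% = 117,000 Ft
  231,700 Ft × 44% = 101,948 Ft
  → 282,908 Ft

Tentative minimum tax:
  Adjusted income: 894,700 Ft + 122,000 Ft + 92,300 Ft + 197,800 Ft + 109,700 Ft = 1,416,500 Ft
  Exemption: 82,000 Ft − 20% × (1,416,500 Ft − 1,306,000 Ft) = 82,000 Ft − 22,100 Ft = 59,900 Ft
  Base: 1,416,500 Ft − 59,900 Ft = 1,356,600 Ft
  1,356,600 Ft × 15% = 203,490 Ft

203,490 Ft ≤ 282,908 Ft, so no add-on is due.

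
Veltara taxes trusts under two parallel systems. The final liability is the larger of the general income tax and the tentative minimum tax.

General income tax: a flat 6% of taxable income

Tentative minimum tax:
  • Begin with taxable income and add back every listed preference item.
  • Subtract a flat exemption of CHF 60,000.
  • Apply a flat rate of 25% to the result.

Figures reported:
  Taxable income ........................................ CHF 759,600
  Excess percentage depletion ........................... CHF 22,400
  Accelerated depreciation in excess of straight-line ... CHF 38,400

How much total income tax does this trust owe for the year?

General income tax:
  CHF 759,600 × 6% = CHF 45,576

Tentative minimum tax:
  Adjusted income: CHF 759,600 + CHF 22,400 + CHF 38,400 = CHF 820,400
  Less exemption CHF 60,000 → base CHF 760,400
  CHF 760,400 × 25% = CHF 190,100

CHF 190,100 > CHF 45,576, so the tentative minimum tax is the binding amount.

CHF 190,100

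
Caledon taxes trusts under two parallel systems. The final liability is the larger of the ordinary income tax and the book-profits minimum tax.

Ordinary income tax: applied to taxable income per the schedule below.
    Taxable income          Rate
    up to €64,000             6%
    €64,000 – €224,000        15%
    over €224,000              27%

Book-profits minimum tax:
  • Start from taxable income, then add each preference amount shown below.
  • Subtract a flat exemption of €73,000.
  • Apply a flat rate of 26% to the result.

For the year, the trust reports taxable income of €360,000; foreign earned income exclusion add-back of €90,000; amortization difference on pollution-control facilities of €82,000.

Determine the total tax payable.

Ordinary income tax:
  €64,000 × 6% = €3,840
  €160,000 × 15% = €24,000
  €136,000 × 27% = €36,720
  → €64,560

Book-profits minimum tax:
  Adjusted income: €360,000 + €90,000 + €82,000 = €532,000
  Less exemption €73,000 → base €459,000
  €459,000 × 26% = €119,340

€119,340 > €64,560, so the book-profits minimum tax is the binding amount.

€119,340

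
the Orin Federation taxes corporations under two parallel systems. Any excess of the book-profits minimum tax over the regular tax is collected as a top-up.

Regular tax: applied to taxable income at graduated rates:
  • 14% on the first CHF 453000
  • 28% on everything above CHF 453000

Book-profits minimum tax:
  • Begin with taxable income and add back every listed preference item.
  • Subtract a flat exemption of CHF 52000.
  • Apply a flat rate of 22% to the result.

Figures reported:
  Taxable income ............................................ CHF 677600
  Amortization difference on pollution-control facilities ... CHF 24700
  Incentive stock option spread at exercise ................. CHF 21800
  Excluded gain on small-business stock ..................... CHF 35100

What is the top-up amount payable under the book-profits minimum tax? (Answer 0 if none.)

CHF 29276

Regular tax:
  CHF 453000 × 14% = CHF 63420
  CHF 224600 × 28% = CHF 62888
  → CHF 126308

Book-profits minimum tax:
  Adjusted income: CHF 677600 + CHF 24700 + CHF 21800 + CHF 35100 = CHF 759200
  Less exemption CHF 52000 → base CHF 707200
  CHF 707200 × 22% = CHF 155584

Excess of book-profits minimum tax over regular tax: CHF 155584 − CHF 126308 = CHF 29276.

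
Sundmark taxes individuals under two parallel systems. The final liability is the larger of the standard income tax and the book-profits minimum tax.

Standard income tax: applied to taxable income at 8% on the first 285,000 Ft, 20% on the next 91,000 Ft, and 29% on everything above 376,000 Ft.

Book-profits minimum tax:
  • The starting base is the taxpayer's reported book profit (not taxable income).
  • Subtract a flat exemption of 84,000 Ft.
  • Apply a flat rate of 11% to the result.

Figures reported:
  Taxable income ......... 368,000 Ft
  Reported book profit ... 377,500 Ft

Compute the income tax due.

Standard income tax:
  285,000 Ft × 8% = 22,800 Ft
  83,000 Ft × 20% = 16,600 Ft
  → 39,400 Ft

Book-profits minimum tax:
  Base (reported book profit): 377,500 Ft
  Less exemption 84,000 Ft → base 293,500 Ft
  293,500 Ft × 11% = 32,285 Ft

39,400 Ft > 32,285 Ft, so the standard income tax governs.

39,400 Ft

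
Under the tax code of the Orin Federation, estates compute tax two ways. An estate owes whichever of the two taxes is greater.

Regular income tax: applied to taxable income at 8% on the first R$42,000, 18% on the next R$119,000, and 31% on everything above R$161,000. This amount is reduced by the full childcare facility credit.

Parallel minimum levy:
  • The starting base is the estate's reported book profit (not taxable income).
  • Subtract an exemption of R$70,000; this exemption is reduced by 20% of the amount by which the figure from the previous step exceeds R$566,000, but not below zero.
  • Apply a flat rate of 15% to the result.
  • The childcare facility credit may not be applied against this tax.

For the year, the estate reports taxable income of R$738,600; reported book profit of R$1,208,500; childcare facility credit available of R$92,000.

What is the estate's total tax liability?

R$181,275

Parallel minimum levy:
  Base (reported book profit): R$1,208,500
  Exemption: 20% × (R$1,208,500 − R$566,000) = R$128,500 ≥ R$70,000, so the exemption is fully phased out
  Base: R$1,208,500 − R$0 = R$1,208,500
  R$1,208,500 × 15% = R$181,275

Regular income tax:
  R$42,000 × 8% = R$3,360
  R$119,000 × 18% = R$21,420
  R$577,600 × 31% = R$179,056
  → R$203,836
  Less childcare facility credit R$92,000 → R$111,836

R$181,275 > R$111,836, so the parallel minimum levy is the binding amount.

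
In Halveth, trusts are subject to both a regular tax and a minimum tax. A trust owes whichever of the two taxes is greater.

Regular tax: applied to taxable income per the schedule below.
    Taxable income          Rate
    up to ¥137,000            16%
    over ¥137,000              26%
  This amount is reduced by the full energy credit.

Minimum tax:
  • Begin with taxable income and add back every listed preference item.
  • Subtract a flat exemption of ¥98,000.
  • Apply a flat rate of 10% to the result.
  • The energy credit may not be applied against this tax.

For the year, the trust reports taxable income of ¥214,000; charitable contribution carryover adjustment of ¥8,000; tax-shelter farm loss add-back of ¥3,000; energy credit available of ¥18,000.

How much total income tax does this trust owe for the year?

¥23,940

Minimum tax:
  Adjusted income: ¥214,000 + ¥8,000 + ¥3,000 = ¥225,000
  Less exemption ¥98,000 → base ¥127,000
  ¥127,000 × 10% = ¥12,700

Regular tax:
  ¥137,000 × 16% = ¥21,920
  ¥77,000 × 26% = ¥20,020
  → ¥41,940
  Less energy credit ¥18,000 → ¥23,940

¥23,940 > ¥12,700, so the regular tax governs.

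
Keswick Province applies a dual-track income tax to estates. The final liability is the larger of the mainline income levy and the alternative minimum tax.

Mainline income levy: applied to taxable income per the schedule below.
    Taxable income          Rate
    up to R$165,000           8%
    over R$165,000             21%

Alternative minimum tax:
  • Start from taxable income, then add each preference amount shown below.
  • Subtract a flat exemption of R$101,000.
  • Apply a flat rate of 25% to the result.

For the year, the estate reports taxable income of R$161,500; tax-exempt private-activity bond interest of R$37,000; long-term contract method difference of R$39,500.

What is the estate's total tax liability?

Mainline income levy:
  R$161,500 × 8% = R$12,920

Alternative minimum tax:
  Adjusted income: R$161,500 + R$37,000 + R$39,500 = R$238,000
  Less exemption R$101,000 → base R$137,000
  R$137,000 × 25% = R$34,250

R$34,250 > R$12,920, so the alternative minimum tax is the binding amount.

R$34,250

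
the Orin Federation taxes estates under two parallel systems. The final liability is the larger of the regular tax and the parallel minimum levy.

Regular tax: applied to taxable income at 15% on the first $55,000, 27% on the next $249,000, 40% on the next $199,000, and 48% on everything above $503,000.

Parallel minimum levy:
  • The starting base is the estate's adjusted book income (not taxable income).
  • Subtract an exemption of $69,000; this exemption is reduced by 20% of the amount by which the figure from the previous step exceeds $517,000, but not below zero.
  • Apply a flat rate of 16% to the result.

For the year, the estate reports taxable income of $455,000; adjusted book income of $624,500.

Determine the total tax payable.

$135,880

Regular tax:
  $55,000 × 15% = $8,250
  $249,000 × 27% = $67,230
  $151,000 × 40% = $60,400
  → $135,880

Parallel minimum levy:
  Base (adjusted book income): $624,500
  Exemption: $69,000 − 20% × ($624,500 − $517,000) = $69,000 − $21,500 = $47,500
  Base: $624,500 − $47,500 = $577,000
  $577,000 × 16% = $92,320

$135,880 > $92,320, so the regular tax governs.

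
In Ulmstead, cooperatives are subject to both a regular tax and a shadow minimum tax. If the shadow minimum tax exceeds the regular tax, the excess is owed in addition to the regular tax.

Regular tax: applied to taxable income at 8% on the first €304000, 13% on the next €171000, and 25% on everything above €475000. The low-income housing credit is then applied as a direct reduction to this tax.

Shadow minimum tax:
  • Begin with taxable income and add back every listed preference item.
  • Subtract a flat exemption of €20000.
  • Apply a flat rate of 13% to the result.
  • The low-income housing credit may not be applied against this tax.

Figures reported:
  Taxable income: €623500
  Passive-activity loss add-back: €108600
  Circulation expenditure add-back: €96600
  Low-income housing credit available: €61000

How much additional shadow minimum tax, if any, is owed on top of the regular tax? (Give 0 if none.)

€82456

Shadow minimum tax:
  Adjusted income: €623500 + €108600 + €96600 = €828700
  Less exemption €20000 → base €808700
  €808700 × 13% = €105131

Regular tax:
  €304000 × 8% = €24320
  €171000 × 13% = €22230
  €148500 × 25% = €37125
  → €83675
  Less low-income housing credit €61000 → €22675

Excess of shadow minimum tax over regular tax: €105131 − €22675 = €82456.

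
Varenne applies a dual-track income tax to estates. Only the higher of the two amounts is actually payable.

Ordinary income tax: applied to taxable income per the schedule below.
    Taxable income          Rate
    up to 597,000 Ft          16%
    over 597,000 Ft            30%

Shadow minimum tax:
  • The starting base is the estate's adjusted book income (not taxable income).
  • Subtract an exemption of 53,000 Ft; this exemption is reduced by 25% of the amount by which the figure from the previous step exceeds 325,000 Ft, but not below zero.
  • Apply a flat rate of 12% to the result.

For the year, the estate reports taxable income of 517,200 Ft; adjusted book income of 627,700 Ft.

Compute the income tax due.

82,752 Ft

Shadow minimum tax:
  Base (adjusted book income): 627,700 Ft
  Exemption: 25% × (627,700 Ft − 325,000 Ft) = 75,675 Ft ≥ 53,000 Ft, so the exemption is fully phased out
  Base: 627,700 Ft − 0 Ft = 627,700 Ft
  627,700 Ft × 12% = 75,324 Ft

Ordinary income tax:
  517,200 Ft × 16% = 82,752 Ft

82,752 Ft > 75,324 Ft, so the ordinary income tax governs.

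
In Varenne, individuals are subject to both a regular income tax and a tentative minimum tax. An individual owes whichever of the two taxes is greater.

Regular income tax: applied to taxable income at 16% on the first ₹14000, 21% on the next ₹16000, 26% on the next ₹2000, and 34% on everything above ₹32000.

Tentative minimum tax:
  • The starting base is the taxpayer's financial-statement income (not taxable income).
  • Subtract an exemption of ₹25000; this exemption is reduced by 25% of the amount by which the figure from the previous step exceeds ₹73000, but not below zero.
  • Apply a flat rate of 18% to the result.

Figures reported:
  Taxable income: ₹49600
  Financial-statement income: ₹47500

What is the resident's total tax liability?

₹12104

Tentative minimum tax:
  Base (financial-statement income): ₹47500
  Exemption: ₹47500 ≤ ₹73000, so full ₹25000 applies
  Base: ₹47500 − ₹25000 = ₹22500
  ₹22500 × 18% = ₹4050

Regular income tax:
  ₹14000 × 16% = ₹2240
  ₹16000 × 21% = ₹3360
  ₹2000 × 26% = ₹520
  ₹17600 × 34% = ₹5984
  → ₹12104

₹12104 > ₹4050, so the regular income tax governs.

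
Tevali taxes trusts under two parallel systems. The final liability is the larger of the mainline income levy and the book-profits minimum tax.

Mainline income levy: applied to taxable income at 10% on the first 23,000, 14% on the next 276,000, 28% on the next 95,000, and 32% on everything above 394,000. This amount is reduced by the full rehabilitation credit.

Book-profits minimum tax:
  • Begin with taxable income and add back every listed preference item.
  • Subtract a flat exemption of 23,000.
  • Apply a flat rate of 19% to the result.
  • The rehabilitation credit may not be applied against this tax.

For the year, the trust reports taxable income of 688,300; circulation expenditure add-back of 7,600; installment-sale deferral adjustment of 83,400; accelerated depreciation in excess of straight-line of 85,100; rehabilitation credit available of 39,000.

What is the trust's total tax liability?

159,866

Mainline income levy:
  23,000 × 10% = 2,300
  276,000 × 14% = 38,640
  95,000 × 28% = 26,600
  294,300 × 32% = 94,176
  → 161,716
  Less rehabilitation credit 39,000 → 122,716

Book-profits minimum tax:
  Adjusted income: 688,300 + 7,600 + 83,400 + 85,100 = 864,400
  Less exemption 23,000 → base 841,400
  841,400 × 19% = 159,866

159,866 > 122,716, so the book-profits minimum tax is the binding amount.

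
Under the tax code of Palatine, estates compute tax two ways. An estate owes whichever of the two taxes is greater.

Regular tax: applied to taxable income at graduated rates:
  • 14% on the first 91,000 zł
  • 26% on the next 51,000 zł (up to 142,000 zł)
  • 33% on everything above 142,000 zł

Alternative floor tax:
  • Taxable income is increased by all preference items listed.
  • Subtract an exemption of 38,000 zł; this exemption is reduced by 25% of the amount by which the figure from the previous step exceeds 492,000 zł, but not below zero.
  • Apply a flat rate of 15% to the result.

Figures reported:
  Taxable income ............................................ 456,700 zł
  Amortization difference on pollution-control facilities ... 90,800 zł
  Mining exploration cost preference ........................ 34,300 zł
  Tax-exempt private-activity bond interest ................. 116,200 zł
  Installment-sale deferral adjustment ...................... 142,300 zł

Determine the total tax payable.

Alternative floor tax:
  Adjusted income: 456,700 zł + 90,800 zł + 34,300 zł + 116,200 zł + 142,300 zł = 840,300 zł
  Exemption: 25% × (840,300 zł − 492,000 zł) = 87,075 zł ≥ 38,000 zł, so the exemption is fully phased out
  Base: 840,300 zł − 0 zł = 840,300 zł
  840,300 zł × 15% = 126,045 zł

Regular tax:
  91,000 zł × 14% = 12,740 zł
  51,000 zł × 26% = 13,260 zł
  314,700 zł × 33% = 103,851 zł
  → 129,851 zł

129,851 zł > 126,045 zł, so the regular tax governs.

129,851 zł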